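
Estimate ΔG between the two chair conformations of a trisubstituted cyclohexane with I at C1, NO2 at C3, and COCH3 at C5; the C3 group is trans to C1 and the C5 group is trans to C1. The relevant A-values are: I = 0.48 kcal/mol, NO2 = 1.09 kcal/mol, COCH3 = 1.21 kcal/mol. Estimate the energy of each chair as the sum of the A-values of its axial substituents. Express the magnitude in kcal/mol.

Chair I (iodo axial, nitro equatorial, acetyl equatorial): E = 0.48 kcal/mol.
Chair II (iodo equatorial, nitro axial, acetyl axial): E = 2.30 kcal/mol.
ΔE = 2.30 − 0.48 = 1.82 kcal/mol; chair I is more stable.

1.82 kcal/mol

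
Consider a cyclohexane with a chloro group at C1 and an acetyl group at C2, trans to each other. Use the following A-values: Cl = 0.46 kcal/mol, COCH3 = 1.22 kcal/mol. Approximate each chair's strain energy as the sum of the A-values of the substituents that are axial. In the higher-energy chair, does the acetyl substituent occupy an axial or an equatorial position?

axial

C1 and C2 have opposite parity, so for the trans isomer the two substituents are e,e in one chair and a,a in the other.
Chair I (chloro axial, acetyl axial): E = 1.68 kcal/mol.
Chair II (chloro equatorial, acetyl equatorial): E = 0.00 kcal/mol.
Chair I is the less stable (higher-energy) conformer, and in that chair the acetyl group is axial.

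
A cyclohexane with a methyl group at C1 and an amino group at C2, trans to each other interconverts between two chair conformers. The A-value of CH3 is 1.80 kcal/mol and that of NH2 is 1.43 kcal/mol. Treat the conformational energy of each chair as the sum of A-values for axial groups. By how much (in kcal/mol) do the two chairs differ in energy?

C1 and C2 have opposite parity, so for the trans isomer the two substituents are e,e in one chair and a,a in the other.
Chair I (methyl axial, amino axial): E = 3.23 kcal/mol.
Chair II (methyl equatorial, amino equatorial): E = 0.00 kcal/mol.
ΔE = 3.23 − 0.00 = 3.23 kcal/mol; chair II is more stable.

3.23 kcal/mol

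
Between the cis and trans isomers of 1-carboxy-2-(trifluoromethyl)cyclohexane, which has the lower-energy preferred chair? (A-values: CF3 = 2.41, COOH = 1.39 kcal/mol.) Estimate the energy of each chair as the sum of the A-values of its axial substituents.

At 1,2 positions (parity opposite): cis → (a,e or e,a); trans → (e,e or a,a).
Best chair for cis: E = 1.39 kcal/mol; best chair for trans: E = 0.00 kcal/mol.
The trans isomer is lower by 1.39 kcal/mol.

trans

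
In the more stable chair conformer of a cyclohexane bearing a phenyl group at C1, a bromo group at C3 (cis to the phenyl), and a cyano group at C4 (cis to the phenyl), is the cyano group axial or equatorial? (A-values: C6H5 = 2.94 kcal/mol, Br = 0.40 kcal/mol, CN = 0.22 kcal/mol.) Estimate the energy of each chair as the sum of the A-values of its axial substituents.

axial

Chair I (phenyl axial, bromo axial, cyano equatorial): E = 3.34 kcal/mol.
Chair II (phenyl equatorial, bromo equatorial, cyano axial): E = 0.22 kcal/mol.
Chair II is the more stable (lower-energy) conformer, and in that chair the cyano group is axial.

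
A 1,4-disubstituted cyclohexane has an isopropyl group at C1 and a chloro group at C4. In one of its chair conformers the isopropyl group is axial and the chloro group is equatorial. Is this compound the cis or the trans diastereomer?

cis

C1 and C4 have opposite parity, so their axial bonds point in opposite directions.
With opposite-parity carbons, two substituents on the same face are one axial and one equatorial; opposite faces give both axial or both equatorial.
Here the groups are axial/equatorial → same face → cis.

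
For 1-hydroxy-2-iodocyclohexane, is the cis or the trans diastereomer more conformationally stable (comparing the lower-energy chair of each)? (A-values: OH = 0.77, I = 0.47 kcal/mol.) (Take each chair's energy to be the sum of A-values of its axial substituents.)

At 1,2 positions (parity opposite): cis → (a,e or e,a); trans → (e,e or a,a).
Best chair for cis: E = 0.47 kcal/mol; best chair for trans: E = 0.00 kcal/mol.
The trans isomer is lower by 0.47 kcal/mol.

trans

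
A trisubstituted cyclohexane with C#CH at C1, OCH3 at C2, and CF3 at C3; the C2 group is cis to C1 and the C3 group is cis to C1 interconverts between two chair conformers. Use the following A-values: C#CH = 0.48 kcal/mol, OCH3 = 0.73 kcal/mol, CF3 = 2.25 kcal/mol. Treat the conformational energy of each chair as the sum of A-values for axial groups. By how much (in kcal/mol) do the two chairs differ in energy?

Chair I (ethynyl axial, methoxy equatorial, trifluoromethyl axial): E = 2.73 kcal/mol.
Chair II (ethynyl equatorial, methoxy axial, trifluoromethyl equatorial): E = 0.73 kcal/mol.
ΔE = 2.73 − 0.73 = 2.00 kcal/mol; chair II is more stable.

2.00 kcal/mol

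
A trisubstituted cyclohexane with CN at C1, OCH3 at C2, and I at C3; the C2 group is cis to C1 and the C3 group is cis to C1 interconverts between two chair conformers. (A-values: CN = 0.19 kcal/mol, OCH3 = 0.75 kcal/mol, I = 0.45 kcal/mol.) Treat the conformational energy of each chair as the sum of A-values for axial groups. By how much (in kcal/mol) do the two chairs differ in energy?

Chair I (cyano axial, methoxy equatorial, iodo axial): E = 0.64 kcal/mol.
Chair II (cyano equatorial, methoxy axial, iodo equatorial): E = 0.75 kcal/mol.
ΔE = 0.75 − 0.64 = 0.11 kcal/mol; chair I is more stable.

0.11 kcal/mol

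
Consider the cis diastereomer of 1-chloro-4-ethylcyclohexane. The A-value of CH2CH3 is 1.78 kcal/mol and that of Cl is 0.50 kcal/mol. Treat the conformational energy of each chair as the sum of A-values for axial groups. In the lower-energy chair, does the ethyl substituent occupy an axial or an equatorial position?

C1 and C4 have opposite parity, so for the cis isomer the two substituents are one axial and one equatorial in each chair.
Chair I (ethyl axial, chloro equatorial): E = 1.78 kcal/mol.
Chair II (ethyl equatorial, chloro axial): E = 0.50 kcal/mol.
Chair II is the more stable (lower-energy) conformer, and in that chair the ethyl group is equatorial.

equatorial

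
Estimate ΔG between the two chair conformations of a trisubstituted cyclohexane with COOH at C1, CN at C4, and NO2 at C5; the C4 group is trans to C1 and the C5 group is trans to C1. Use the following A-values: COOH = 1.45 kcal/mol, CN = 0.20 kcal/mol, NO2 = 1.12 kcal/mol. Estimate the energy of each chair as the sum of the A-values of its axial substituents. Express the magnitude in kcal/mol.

0.53 kcal/mol

Chair I (carboxyl axial, cyano axial, nitro equatorial): E = 1.65 kcal/mol.
Chair II (carboxyl equatorial, cyano equatorial, nitro axial): E = 1.12 kcal/mol.
ΔE = 1.65 − 1.12 = 0.53 kcal/mol; chair II is more stable.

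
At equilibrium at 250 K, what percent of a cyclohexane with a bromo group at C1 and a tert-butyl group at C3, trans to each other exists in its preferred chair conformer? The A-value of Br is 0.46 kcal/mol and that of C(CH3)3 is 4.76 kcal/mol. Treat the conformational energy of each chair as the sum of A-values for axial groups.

100.0%

C1 and C3 have the same parity, so for the trans isomer the two substituents are one axial and one equatorial in each chair.
Chair I (bromo axial, tert-butyl equatorial): E = 0.46 kcal/mol; chair II (bromo equatorial, tert-butyl axial): E = 4.76 kcal/mol.
ΔG = 4.30 kcal/mol between the two chairs.
K = exp(ΔG/RT) with R = 1.987×10⁻³ kcal mol⁻¹ K⁻¹ and T = 250 K gives K ≈ 5.75e+03.
Fraction in the lower-energy chair = K/(K+1) = 100.0%.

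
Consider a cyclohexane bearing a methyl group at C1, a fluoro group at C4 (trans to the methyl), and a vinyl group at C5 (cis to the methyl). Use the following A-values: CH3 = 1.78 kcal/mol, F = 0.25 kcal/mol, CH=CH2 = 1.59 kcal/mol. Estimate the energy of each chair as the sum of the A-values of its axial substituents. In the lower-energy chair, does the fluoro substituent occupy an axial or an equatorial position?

equatorial

Chair I (methyl axial, fluoro axial, vinyl axial): E = 3.62 kcal/mol.
Chair II (methyl equatorial, fluoro equatorial, vinyl equatorial): E = 0.00 kcal/mol.
Chair II is the more stable (lower-energy) conformer, and in that chair the fluoro group is equatorial.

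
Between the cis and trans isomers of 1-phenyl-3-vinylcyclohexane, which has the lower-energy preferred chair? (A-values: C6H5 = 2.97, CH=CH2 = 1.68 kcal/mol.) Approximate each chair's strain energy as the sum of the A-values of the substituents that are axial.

At 1,3 positions (parity same): cis → (e,e or a,a); trans → (a,e or e,a).
Best chair for cis: E = 0.00 kcal/mol; best chair for trans: E = 1.68 kcal/mol.
The cis isomer is lower by 1.68 kcal/mol.

cis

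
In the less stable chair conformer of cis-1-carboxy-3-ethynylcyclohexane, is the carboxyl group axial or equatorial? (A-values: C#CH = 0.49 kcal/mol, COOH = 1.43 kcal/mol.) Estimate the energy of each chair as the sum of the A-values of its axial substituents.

axial

C1 and C3 have the same parity, so for the cis isomer the two substituents are e,e in one chair and a,a in the other.
Chair I (ethynyl axial, carboxyl axial): E = 1.92 kcal/mol.
Chair II (ethynyl equatorial, carboxyl equatorial): E = 0.00 kcal/mol.
Chair I is the less stable (higher-energy) conformer, and in that chair the carboxyl group is axial.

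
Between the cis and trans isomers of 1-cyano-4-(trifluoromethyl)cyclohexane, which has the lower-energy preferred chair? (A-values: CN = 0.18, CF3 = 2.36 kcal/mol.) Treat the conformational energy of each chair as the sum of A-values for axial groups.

trans

At 1,4 positions (parity opposite): cis → (a,e or e,a); trans → (e,e or a,a).
Best chair for cis: E = 0.18 kcal/mol; best chair for trans: E = 0.00 kcal/mol.
The trans isomer is lower by 0.18 kcal/mol.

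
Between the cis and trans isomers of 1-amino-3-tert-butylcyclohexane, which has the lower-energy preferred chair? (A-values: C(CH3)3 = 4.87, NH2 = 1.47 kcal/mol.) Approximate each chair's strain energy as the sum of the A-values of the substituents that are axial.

At 1,3 positions (parity same): cis → (e,e or a,a); trans → (a,e or e,a).
Best chair for cis: E = 0.00 kcal/mol; best chair for trans: E = 1.47 kcal/mol.
The cis isomer is lower by 1.47 kcal/mol.

cis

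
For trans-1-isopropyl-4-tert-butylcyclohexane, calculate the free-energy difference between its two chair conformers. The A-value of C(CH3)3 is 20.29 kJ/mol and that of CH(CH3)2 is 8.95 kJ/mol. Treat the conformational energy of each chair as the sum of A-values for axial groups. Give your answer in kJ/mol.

C1 and C4 have opposite parity, so for the trans isomer the two substituents are e,e in one chair and a,a in the other.
Chair I (tert-butyl axial, isopropyl axial): E = 29.24 kJ/mol.
Chair II (tert-butyl equatorial, isopropyl equatorial): E = 0.00 kJ/mol.
ΔE = 29.24 − 0.00 = 29.24 kJ/mol; chair II is more stable.

29.24 kJ/mol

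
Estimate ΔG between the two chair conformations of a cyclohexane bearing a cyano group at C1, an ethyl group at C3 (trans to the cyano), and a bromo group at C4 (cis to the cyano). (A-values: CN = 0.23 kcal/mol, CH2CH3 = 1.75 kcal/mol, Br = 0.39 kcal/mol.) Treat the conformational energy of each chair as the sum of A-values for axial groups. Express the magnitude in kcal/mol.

Chair I (cyano axial, ethyl equatorial, bromo equatorial): E = 0.23 kcal/mol.
Chair II (cyano equatorial, ethyl axial, bromo axial): E = 2.14 kcal/mol.
ΔE = 2.14 − 0.23 = 1.91 kcal/mol; chair I is more stable.

1.91 kcal/mol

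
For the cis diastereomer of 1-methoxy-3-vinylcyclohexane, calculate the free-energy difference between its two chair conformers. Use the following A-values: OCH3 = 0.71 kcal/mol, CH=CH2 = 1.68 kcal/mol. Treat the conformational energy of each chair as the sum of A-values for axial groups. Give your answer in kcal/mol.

2.39 kcal/mol

C1 and C3 have the same parity, so for the cis isomer the two substituents are e,e in one chair and a,a in the other.
Chair I (methoxy axial, vinyl axial): E = 2.39 kcal/mol.
Chair II (methoxy equatorial, vinyl equatorial): E = 0.00 kcal/mol.
ΔE = 2.39 − 0.00 = 2.39 kcal/mol; chair II is more stable.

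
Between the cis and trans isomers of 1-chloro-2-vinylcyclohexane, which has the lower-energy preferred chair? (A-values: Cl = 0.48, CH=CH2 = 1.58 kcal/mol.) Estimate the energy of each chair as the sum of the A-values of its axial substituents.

trans

At 1,2 positions (parity opposite): cis → (a,e or e,a); trans → (e,e or a,a).
Best chair for cis: E = 0.48 kcal/mol; best chair for trans: E = 0.00 kcal/mol.
The trans isomer is lower by 0.48 kcal/mol.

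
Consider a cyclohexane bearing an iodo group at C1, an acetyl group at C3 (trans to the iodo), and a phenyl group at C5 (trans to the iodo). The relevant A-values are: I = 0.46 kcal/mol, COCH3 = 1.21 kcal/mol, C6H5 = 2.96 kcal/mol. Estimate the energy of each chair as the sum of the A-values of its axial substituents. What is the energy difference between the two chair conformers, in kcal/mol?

3.71 kcal/mol

Chair I (iodo axial, acetyl equatorial, phenyl equatorial): E = 0.46 kcal/mol.
Chair II (iodo equatorial, acetyl axial, phenyl axial): E = 4.17 kcal/mol.
ΔE = 4.17 − 0.46 = 3.71 kcal/mol; chair I is more stable.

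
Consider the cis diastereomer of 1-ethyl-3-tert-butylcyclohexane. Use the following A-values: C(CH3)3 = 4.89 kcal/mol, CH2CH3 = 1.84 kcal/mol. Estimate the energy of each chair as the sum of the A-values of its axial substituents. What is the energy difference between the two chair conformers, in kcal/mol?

C1 and C3 have the same parity, so for the cis isomer the two substituents are e,e in one chair and a,a in the other.
Chair I (tert-butyl axial, ethyl axial): E = 6.73 kcal/mol.
Chair II (tert-butyl equatorial, ethyl equatorial): E = 0.00 kcal/mol.
ΔE = 6.73 − 0.00 = 6.73 kcal/mol; chair II is more stable.

6.73 kcal/mol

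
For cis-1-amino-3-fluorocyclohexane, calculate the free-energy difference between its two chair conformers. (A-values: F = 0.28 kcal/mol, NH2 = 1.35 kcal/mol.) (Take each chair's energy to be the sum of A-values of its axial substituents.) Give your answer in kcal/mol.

1.63 kcal/mol

C1 and C3 have the same parity, so for the cis isomer the two substituents are e,e in one chair and a,a in the other.
Chair I (fluoro axial, amino axial): E = 1.63 kcal/mol.
Chair II (fluoro equatorial, amino equatorial): E = 0.00 kcal/mol.
ΔE = 1.63 − 0.00 = 1.63 kcal/mol; chair II is more stable.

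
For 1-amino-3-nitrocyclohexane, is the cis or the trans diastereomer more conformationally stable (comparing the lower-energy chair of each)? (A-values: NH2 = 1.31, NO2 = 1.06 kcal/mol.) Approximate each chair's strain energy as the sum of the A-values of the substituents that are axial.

cis

At 1,3 positions (parity same): cis → (e,e or a,a); trans → (a,e or e,a).
Best chair for cis: E = 0.00 kcal/mol; best chair for trans: E = 1.06 kcal/mol.
The cis isomer is lower by 1.06 kcal/mol.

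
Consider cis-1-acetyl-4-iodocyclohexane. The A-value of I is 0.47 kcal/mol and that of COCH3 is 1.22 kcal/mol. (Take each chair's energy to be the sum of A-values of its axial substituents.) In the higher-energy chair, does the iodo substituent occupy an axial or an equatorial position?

C1 and C4 have opposite parity, so for the cis isomer the two substituents are one axial and one equatorial in each chair.
Chair I (iodo axial, acetyl equatorial): E = 0.47 kcal/mol.
Chair II (iodo equatorial, acetyl axial): E = 1.22 kcal/mol.
Chair II is the less stable (higher-energy) conformer, and in that chair the iodo group is equatorial.

equatorial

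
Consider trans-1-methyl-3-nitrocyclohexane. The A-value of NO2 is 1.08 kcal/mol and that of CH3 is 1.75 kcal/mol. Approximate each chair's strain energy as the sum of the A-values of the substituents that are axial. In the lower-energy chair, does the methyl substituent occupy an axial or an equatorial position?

equatorial

C1 and C3 have the same parity, so for the trans isomer the two substituents are one axial and one equatorial in each chair.
Chair I (nitro axial, methyl equatorial): E = 1.08 kcal/mol.
Chair II (nitro equatorial, methyl axial): E = 1.75 kcal/mol.
Chair I is the more stable (lower-energy) conformer, and in that chair the methyl group is equatorial.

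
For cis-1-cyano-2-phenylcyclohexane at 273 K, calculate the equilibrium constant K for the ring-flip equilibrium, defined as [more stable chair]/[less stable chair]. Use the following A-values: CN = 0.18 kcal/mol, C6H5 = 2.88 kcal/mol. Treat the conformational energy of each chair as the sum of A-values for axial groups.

K ≈ 145

C1 and C2 have opposite parity, so for the cis isomer the two substituents are one axial and one equatorial in each chair.
Chair I (cyano axial, phenyl equatorial): E = 0.18 kcal/mol; chair II (cyano equatorial, phenyl axial): E = 2.88 kcal/mol.
ΔG = 2.70 kcal/mol between the two chairs.
K = exp(ΔG/RT) with R = 1.987×10⁻³ kcal mol⁻¹ K⁻¹ and T = 273 K gives K ≈ 145.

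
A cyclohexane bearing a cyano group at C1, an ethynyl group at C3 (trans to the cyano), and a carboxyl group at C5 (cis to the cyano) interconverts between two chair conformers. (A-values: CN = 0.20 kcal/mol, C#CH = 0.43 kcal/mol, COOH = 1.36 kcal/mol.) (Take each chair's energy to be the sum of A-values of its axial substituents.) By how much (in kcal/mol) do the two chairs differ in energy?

Chair I (cyano axial, ethynyl equatorial, carboxyl axial): E = 1.56 kcal/mol.
Chair II (cyano equatorial, ethynyl axial, carboxyl equatorial): E = 0.43 kcal/mol.
ΔE = 1.56 − 0.43 = 1.13 kcal/mol; chair II is more stable.

1.13 kcal/mol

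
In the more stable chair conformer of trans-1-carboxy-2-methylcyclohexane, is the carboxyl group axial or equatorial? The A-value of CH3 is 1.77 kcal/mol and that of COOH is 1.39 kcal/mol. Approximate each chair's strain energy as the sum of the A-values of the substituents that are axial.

equatorial

C1 and C2 have opposite parity, so for the trans isomer the two substituents are e,e in one chair and a,a in the other.
Chair I (methyl axial, carboxyl axial): E = 3.16 kcal/mol.
Chair II (methyl equatorial, carboxyl equatorial): E = 0.00 kcal/mol.
Chair II is the more stable (lower-energy) conformer, and in that chair the carboxyl group is equatorial.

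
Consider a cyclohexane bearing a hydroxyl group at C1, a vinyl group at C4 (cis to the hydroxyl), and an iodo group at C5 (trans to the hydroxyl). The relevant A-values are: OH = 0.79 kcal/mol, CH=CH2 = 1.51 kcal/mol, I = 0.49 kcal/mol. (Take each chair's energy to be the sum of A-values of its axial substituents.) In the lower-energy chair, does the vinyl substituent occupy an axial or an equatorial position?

Chair I (hydroxyl axial, vinyl equatorial, iodo equatorial): E = 0.79 kcal/mol.
Chair II (hydroxyl equatorial, vinyl axial, iodo axial): E = 2.00 kcal/mol.
Chair I is the more stable (lower-energy) conformer, and in that chair the vinyl group is equatorial.

equatorial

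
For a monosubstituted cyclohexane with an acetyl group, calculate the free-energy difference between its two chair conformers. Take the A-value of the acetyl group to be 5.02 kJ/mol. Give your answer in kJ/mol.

5.02 kJ/mol

A monosubstituted cyclohexane has one chair with the acetyl group axial (E = A = 5.02 kJ/mol) and one with it equatorial (E = 0).
ΔE = 5.02 − 0 = 5.02 kJ/mol.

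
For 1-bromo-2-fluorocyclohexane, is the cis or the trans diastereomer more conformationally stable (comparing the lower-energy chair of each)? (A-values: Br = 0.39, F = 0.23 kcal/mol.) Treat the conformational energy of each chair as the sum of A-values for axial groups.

At 1,2 positions (parity opposite): cis → (a,e or e,a); trans → (e,e or a,a).
Best chair for cis: E = 0.23 kcal/mol; best chair for trans: E = 0.00 kcal/mol.
The trans isomer is lower by 0.23 kcal/mol.

trans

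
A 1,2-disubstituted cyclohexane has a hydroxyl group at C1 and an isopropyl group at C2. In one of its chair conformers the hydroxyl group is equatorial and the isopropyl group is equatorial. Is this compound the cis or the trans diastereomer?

C1 and C2 have opposite parity, so their axial bonds point in opposite directions.
With opposite-parity carbons, two substituents on the same face are one axial and one equatorial; opposite faces give both axial or both equatorial.
Here the groups are equatorial/equatorial → opposite face → trans.

trans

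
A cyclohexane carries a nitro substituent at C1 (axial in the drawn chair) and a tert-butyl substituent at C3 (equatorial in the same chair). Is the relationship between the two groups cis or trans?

trans

C1 and C3 have the same parity, so their axial bonds point in the same direction.
With same-parity carbons, two substituents on the same face are both axial or both equatorial; opposite faces give one of each.
Here the groups are axial/equatorial → opposite face → trans.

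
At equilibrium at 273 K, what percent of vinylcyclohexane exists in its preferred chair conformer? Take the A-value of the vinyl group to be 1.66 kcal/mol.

95.5%

One chair has the vinyl group axial (E = 1.66 kcal/mol) and the other has it equatorial (E = 0).
ΔG = 1.66 kcal/mol between the two chairs.
K = exp(ΔG/RT) with R = 1.987×10⁻³ kcal mol⁻¹ K⁻¹ and T = 273 K gives K ≈ 21.3.
Fraction in the lower-energy chair = K/(K+1) = 95.5%.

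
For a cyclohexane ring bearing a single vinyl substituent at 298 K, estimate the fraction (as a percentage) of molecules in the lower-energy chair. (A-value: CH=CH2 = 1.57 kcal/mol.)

One chair has the vinyl group axial (E = 1.57 kcal/mol) and the other has it equatorial (E = 0).
ΔG = 1.57 kcal/mol between the two chairs.
K = exp(ΔG/RT) with R = 1.987×10⁻³ kcal mol⁻¹ K⁻¹ and T = 298 K gives K ≈ 14.2.
Fraction in the lower-energy chair = K/(K+1) = 93.4%.

93.4%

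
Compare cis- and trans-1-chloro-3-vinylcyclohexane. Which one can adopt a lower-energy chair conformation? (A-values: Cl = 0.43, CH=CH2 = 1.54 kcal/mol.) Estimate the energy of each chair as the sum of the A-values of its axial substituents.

At 1,3 positions (parity same): cis → (e,e or a,a); trans → (a,e or e,a).
Best chair for cis: E = 0.00 kcal/mol; best chair for trans: E = 0.43 kcal/mol.
The cis isomer is lower by 0.43 kcal/mol.

cis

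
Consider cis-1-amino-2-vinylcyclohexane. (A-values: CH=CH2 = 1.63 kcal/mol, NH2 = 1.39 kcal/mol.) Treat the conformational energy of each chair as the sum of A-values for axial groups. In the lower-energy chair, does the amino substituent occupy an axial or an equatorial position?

axial

C1 and C2 have opposite parity, so for the cis isomer the two substituents are one axial and one equatorial in each chair.
Chair I (vinyl axial, amino equatorial): E = 1.63 kcal/mol.
Chair II (vinyl equatorial, amino axial): E = 1.39 kcal/mol.
Chair II is the more stable (lower-energy) conformer, and in that chair the amino group is axial.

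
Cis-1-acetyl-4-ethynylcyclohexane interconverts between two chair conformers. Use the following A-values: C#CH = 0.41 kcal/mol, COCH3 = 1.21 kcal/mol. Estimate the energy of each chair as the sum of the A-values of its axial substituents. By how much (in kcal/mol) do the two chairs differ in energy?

0.80 kcal/mol

C1 and C4 have opposite parity, so for the cis isomer the two substituents are one axial and one equatorial in each chair.
Chair I (ethynyl axial, acetyl equatorial): E = 0.41 kcal/mol.
Chair II (ethynyl equatorial, acetyl axial): E = 1.21 kcal/mol.
ΔE = 1.21 − 0.41 = 0.80 kcal/mol; chair I is more stable.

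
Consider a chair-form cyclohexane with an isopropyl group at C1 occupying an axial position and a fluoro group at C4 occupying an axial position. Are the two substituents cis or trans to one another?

C1 and C4 have opposite parity, so their axial bonds point in opposite directions.
With opposite-parity carbons, two substituents on the same face are one axial and one equatorial; opposite faces give both axial or both equatorial.
Here the groups are axial/axial → opposite face → trans.

trans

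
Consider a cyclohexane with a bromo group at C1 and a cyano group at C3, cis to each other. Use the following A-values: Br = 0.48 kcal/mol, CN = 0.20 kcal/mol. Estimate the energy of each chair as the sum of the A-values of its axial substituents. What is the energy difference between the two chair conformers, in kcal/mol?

0.68 kcal/mol

C1 and C3 have the same parity, so for the cis isomer the two substituents are e,e in one chair and a,a in the other.
Chair I (bromo axial, cyano axial): E = 0.68 kcal/mol.
Chair II (bromo equatorial, cyano equatorial): E = 0.00 kcal/mol.
ΔE = 0.68 − 0.00 = 0.68 kcal/mol; chair II is more stable.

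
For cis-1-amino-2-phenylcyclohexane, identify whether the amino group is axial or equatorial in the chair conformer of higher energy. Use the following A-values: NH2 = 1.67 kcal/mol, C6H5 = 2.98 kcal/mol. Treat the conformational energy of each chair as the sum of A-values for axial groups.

C1 and C2 have opposite parity, so for the cis isomer the two substituents are one axial and one equatorial in each chair.
Chair I (amino axial, phenyl equatorial): E = 1.67 kcal/mol.
Chair II (amino equatorial, phenyl axial): E = 2.98 kcal/mol.
Chair II is the less stable (higher-energy) conformer, and in that chair the amino group is equatorial.

equatorial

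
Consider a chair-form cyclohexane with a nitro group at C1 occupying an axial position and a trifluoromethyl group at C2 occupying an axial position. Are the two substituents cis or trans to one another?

trans

C1 and C2 have opposite parity, so their axial bonds point in opposite directions.
With opposite-parity carbons, two substituents on the same face are one axial and one equatorial; opposite faces give both axial or both equatorial.
Here the groups are axial/axial → opposite face → trans.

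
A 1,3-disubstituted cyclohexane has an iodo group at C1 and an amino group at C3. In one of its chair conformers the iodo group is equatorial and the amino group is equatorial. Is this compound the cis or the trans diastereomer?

cis

C1 and C3 have the same parity, so their axial bonds point in the same direction.
With same-parity carbons, two substituents on the same face are both axial or both equatorial; opposite faces give one of each.
Here the groups are equatorial/equatorial → same face → cis.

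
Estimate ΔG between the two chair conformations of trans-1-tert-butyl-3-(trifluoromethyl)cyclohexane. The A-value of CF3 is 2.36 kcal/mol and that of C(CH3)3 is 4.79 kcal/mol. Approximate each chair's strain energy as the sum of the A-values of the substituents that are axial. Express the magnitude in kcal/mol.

2.43 kcal/mol

C1 and C3 have the same parity, so for the trans isomer the two substituents are one axial and one equatorial in each chair.
Chair I (trifluoromethyl axial, tert-butyl equatorial): E = 2.36 kcal/mol.
Chair II (trifluoromethyl equatorial, tert-butyl axial): E = 4.79 kcal/mol.
ΔE = 4.79 − 2.36 = 2.43 kcal/mol; chair I is more stable.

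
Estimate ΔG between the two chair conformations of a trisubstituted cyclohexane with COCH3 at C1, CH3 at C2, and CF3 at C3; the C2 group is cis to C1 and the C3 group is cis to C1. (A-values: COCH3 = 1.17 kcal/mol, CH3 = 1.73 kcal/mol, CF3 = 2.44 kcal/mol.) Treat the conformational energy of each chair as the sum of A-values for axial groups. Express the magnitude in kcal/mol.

1.88 kcal/mol

Chair I (acetyl axial, methyl equatorial, trifluoromethyl axial): E = 3.61 kcal/mol.
Chair II (acetyl equatorial, methyl axial, trifluoromethyl equatorial): E = 1.73 kcal/mol.
ΔE = 3.61 − 1.73 = 1.88 kcal/mol; chair II is more stable.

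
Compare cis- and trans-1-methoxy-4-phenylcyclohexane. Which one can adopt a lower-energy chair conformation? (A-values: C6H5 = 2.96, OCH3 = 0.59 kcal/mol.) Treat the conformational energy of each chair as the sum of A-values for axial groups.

At 1,4 positions (parity opposite): cis → (a,e or e,a); trans → (e,e or a,a).
Best chair for cis: E = 0.59 kcal/mol; best chair for trans: E = 0.00 kcal/mol.
The trans isomer is lower by 0.59 kcal/mol.

trans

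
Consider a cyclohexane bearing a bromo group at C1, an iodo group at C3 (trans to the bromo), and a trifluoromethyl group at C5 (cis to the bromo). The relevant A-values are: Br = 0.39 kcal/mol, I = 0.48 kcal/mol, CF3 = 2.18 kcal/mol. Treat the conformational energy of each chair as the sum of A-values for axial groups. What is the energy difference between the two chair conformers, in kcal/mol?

2.09 kcal/mol

Chair I (bromo axial, iodo equatorial, trifluoromethyl axial): E = 2.57 kcal/mol.
Chair II (bromo equatorial, iodo axial, trifluoromethyl equatorial): E = 0.48 kcal/mol.
ΔE = 2.57 − 0.48 = 2.09 kcal/mol; chair II is more stable.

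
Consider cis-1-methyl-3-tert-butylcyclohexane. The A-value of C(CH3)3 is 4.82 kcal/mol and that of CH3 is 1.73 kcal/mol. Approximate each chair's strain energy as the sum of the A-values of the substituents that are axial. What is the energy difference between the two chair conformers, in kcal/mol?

6.55 kcal/mol

C1 and C3 have the same parity, so for the cis isomer the two substituents are e,e in one chair and a,a in the other.
Chair I (tert-butyl axial, methyl axial): E = 6.55 kcal/mol.
Chair II (tert-butyl equatorial, methyl equatorial): E = 0.00 kcal/mol.
ΔE = 6.55 − 0.00 = 6.55 kcal/mol; chair II is more stable.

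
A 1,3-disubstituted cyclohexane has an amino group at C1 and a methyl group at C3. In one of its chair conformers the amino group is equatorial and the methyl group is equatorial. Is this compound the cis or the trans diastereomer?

C1 and C3 have the same parity, so their axial bonds point in the same direction.
With same-parity carbons, two substituents on the same face are both axial or both equatorial; opposite faces give one of each.
Here the groups are equatorial/equatorial → same face → cis.

cis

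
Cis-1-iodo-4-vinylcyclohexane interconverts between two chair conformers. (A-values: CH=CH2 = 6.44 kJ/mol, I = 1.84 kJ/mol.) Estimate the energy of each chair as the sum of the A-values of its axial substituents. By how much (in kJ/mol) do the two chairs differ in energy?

4.60 kJ/mol

C1 and C4 have opposite parity, so for the cis isomer the two substituents are one axial and one equatorial in each chair.
Chair I (vinyl axial, iodo equatorial): E = 6.44 kJ/mol.
Chair II (vinyl equatorial, iodo axial): E = 1.84 kJ/mol.
ΔE = 6.44 − 1.84 = 4.60 kJ/mol; chair II is more stable.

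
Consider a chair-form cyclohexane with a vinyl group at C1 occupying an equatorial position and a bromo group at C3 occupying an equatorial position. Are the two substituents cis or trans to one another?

C1 and C3 have the same parity, so their axial bonds point in the same direction.
With same-parity carbons, two substituents on the same face are both axial or both equatorial; opposite faces give one of each.
Here the groups are equatorial/equatorial → same face → cis.

cis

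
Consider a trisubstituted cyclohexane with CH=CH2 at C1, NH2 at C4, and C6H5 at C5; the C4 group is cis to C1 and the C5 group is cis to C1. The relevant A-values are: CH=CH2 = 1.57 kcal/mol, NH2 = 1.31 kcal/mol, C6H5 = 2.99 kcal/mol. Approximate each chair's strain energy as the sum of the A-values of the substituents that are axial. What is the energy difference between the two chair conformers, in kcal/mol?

Chair I (vinyl axial, amino equatorial, phenyl axial): E = 4.56 kcal/mol.
Chair II (vinyl equatorial, amino axial, phenyl equatorial): E = 1.31 kcal/mol.
ΔE = 4.56 − 1.31 = 3.25 kcal/mol; chair II is more stable.

3.25 kcal/mol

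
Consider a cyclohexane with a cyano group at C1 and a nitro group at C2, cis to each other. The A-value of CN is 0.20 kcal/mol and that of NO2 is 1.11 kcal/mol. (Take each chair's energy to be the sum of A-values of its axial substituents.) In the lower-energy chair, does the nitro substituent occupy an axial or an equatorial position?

equatorial

C1 and C2 have opposite parity, so for the cis isomer the two substituents are one axial and one equatorial in each chair.
Chair I (cyano axial, nitro equatorial): E = 0.20 kcal/mol.
Chair II (cyano equatorial, nitro axial): E = 1.11 kcal/mol.
Chair I is the more stable (lower-energy) conformer, and in that chair the nitro group is equatorial.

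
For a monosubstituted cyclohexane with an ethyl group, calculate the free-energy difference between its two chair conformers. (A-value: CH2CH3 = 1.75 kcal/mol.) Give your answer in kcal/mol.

1.75 kcal/mol

A monosubstituted cyclohexane has one chair with the ethyl group axial (E = A = 1.75 kcal/mol) and one with it equatorial (E = 0).
ΔE = 1.75 − 0 = 1.75 kcal/mol.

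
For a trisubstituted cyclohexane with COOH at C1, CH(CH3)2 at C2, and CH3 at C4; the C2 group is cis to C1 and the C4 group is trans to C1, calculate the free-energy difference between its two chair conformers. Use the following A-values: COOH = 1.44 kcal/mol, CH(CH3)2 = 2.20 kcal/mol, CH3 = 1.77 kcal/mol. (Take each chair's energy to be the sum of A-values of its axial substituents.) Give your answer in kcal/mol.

1.01 kcal/mol

Chair I (carboxyl axial, isopropyl equatorial, methyl axial): E = 3.21 kcal/mol.
Chair II (carboxyl equatorial, isopropyl axial, methyl equatorial): E = 2.20 kcal/mol.
ΔE = 3.21 − 2.20 = 1.01 kcal/mol; chair II is more stable.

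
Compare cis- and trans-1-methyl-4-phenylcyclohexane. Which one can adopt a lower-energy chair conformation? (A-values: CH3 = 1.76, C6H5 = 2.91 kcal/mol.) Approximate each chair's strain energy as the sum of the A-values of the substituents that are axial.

At 1,4 positions (parity opposite): cis → (a,e or e,a); trans → (e,e or a,a).
Best chair for cis: E = 1.76 kcal/mol; best chair for trans: E = 0.00 kcal/mol.
The trans isomer is lower by 1.76 kcal/mol.

trans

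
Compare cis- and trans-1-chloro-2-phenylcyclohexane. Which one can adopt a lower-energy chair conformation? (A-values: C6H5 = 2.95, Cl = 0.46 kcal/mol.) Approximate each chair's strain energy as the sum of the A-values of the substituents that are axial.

At 1,2 positions (parity opposite): cis → (a,e or e,a); trans → (e,e or a,a).
Best chair for cis: E = 0.46 kcal/mol; best chair for trans: E = 0.00 kcal/mol.
The trans isomer is lower by 0.46 kcal/mol.

trans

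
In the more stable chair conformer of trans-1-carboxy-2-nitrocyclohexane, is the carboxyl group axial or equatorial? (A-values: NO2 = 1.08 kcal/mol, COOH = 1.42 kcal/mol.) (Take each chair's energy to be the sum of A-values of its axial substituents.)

C1 and C2 have opposite parity, so for the trans isomer the two substituents are e,e in one chair and a,a in the other.
Chair I (nitro axial, carboxyl axial): E = 2.50 kcal/mol.
Chair II (nitro equatorial, carboxyl equatorial): E = 0.00 kcal/mol.
Chair II is the more stable (lower-energy) conformer, and in that chair the carboxyl group is equatorial.

equatorial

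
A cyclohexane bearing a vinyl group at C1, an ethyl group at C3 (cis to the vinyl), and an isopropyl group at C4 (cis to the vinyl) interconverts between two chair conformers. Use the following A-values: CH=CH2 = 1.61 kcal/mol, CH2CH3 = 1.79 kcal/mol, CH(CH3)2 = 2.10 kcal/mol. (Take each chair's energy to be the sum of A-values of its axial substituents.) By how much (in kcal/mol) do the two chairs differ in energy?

Chair I (vinyl axial, ethyl axial, isopropyl equatorial): E = 3.40 kcal/mol.
Chair II (vinyl equatorial, ethyl equatorial, isopropyl axial): E = 2.10 kcal/mol.
ΔE = 3.40 − 2.10 = 1.30 kcal/mol; chair II is more stable.

1.30 kcal/mol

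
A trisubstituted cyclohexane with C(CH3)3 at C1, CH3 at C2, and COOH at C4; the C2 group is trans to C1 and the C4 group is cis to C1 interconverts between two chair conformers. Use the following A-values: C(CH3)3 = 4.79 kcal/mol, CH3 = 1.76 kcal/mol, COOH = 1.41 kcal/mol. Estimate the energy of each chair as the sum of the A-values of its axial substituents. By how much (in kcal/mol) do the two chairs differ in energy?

Chair I (tert-butyl axial, methyl axial, carboxyl equatorial): E = 6.55 kcal/mol.
Chair II (tert-butyl equatorial, methyl equatorial, carboxyl axial): E = 1.41 kcal/mol.
ΔE = 6.55 − 1.41 = 5.14 kcal/mol; chair II is more stable.

5.14 kcal/mol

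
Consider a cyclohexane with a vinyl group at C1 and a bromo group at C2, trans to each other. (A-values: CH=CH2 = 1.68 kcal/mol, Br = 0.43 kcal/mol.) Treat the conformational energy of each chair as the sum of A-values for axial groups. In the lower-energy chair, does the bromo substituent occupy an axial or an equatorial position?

C1 and C2 have opposite parity, so for the trans isomer the two substituents are e,e in one chair and a,a in the other.
Chair I (vinyl axial, bromo axial): E = 2.11 kcal/mol.
Chair II (vinyl equatorial, bromo equatorial): E = 0.00 kcal/mol.
Chair II is the more stable (lower-energy) conformer, and in that chair the bromo group is equatorial.

equatorial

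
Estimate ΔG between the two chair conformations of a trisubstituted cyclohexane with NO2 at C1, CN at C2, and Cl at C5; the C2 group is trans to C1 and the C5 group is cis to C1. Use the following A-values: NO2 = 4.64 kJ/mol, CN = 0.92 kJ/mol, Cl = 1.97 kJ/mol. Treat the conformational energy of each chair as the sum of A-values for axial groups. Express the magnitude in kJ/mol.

Chair I (nitro axial, cyano axial, chloro axial): E = 7.53 kJ/mol.
Chair II (nitro equatorial, cyano equatorial, chloro equatorial): E = 0.00 kJ/mol.
ΔE = 7.53 − 0.00 = 7.53 kJ/mol; chair II is more stable.

7.53 kJ/mol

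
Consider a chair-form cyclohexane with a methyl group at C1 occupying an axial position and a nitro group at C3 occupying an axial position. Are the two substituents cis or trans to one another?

C1 and C3 have the same parity, so their axial bonds point in the same direction.
With same-parity carbons, two substituents on the same face are both axial or both equatorial; opposite faces give one of each.
Here the groups are axial/axial → same face → cis.

cis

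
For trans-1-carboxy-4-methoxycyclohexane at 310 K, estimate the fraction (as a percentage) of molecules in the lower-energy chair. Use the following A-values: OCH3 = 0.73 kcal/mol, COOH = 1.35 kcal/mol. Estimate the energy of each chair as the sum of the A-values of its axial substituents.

96.7%

C1 and C4 have opposite parity, so for the trans isomer the two substituents are e,e in one chair and a,a in the other.
Chair I (methoxy axial, carboxyl axial): E = 2.08 kcal/mol; chair II (methoxy equatorial, carboxyl equatorial): E = 0.00 kcal/mol.
ΔG = 2.08 kcal/mol between the two chairs.
K = exp(ΔG/RT) with R = 1.987×10⁻³ kcal mol⁻¹ K⁻¹ and T = 310 K gives K ≈ 29.3.
Fraction in the lower-energy chair = K/(K+1) = 96.7%.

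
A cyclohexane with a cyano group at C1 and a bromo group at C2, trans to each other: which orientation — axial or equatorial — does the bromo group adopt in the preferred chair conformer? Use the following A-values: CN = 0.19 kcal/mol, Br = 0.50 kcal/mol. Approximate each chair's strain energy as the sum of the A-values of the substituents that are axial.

equatorial

C1 and C2 have opposite parity, so for the trans isomer the two substituents are e,e in one chair and a,a in the other.
Chair I (cyano axial, bromo axial): E = 0.69 kcal/mol.
Chair II (cyano equatorial, bromo equatorial): E = 0.00 kcal/mol.
Chair II is the more stable (lower-energy) conformer, and in that chair the bromo group is equatorial.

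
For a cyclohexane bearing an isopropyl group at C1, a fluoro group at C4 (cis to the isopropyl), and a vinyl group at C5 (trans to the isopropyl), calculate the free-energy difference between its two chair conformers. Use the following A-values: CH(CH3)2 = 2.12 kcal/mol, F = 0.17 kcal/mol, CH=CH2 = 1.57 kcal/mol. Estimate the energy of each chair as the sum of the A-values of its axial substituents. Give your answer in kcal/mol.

0.38 kcal/mol

Chair I (isopropyl axial, fluoro equatorial, vinyl equatorial): E = 2.12 kcal/mol.
Chair II (isopropyl equatorial, fluoro axial, vinyl axial): E = 1.74 kcal/mol.
ΔE = 2.12 − 1.74 = 0.38 kcal/mol; chair II is more stable.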